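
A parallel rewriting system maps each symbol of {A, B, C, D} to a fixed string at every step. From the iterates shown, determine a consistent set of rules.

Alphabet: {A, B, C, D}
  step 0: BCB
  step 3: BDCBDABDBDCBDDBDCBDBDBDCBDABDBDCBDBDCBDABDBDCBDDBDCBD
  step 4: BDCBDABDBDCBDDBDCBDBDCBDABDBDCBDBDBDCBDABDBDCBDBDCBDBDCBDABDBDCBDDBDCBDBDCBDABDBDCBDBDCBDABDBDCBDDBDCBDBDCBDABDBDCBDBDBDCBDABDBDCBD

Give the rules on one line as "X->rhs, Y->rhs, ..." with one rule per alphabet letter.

  step 3 ⇒ step 4: BDCBDABDBDCBDDBDCBDBDBDCBDABDBDCBDBDCBDABDBDCBDDBDCBD ⇒ BDC·BD·ABD·BDC·BD·D·BDC·BD·BDC·BD·ABD·BDC·BD·BD·BDC·BD·ABD·BDC·BD·BDC·BD·BDC·BD·ABD·BDC·BD·D·BDC·BD·BDC·BD·ABD·BDC·BD·BDC·BD·ABD·BDC·BD·D·BDC·BD·BDC·BD·ABD·BDC·BD·BD·BDC·BD·ABD·BDC·BD
    A ↦ D
    B ↦ BDC
    C ↦ ABD
    D ↦ BD

A->D, B->BDC, C->ABD, D->BD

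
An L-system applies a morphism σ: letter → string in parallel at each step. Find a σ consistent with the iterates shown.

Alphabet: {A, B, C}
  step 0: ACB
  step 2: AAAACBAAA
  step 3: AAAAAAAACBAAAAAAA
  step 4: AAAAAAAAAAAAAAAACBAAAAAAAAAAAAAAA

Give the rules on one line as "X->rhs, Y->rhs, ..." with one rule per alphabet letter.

  step 3 ⇒ step 4: AAAAAAAACBAAAAAAA ⇒ AA·AA·AA·AA·AA·AA·AA·AA·CB·A·AA·AA·AA·AA·AA·AA·AA
    A ↦ AA
    B ↦ A
    C ↦ CB

A->AA, B->A, C->CB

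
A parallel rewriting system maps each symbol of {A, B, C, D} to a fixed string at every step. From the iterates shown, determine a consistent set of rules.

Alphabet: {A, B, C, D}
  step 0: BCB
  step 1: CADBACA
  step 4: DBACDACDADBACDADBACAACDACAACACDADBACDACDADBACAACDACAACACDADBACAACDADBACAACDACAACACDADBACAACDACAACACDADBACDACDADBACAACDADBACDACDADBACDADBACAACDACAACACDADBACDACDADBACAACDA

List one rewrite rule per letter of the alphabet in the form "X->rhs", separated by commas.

A->CDA, B->CA, C->DBA, D->CAA

  step 0 ⇒ step 1: BCB ⇒ CA·DBA·CA
    B ↦ CA
    C ↦ DBA
    A ↦ CDA  (constrained at step 1)
    D ↦ CAA  (constrained at step 1)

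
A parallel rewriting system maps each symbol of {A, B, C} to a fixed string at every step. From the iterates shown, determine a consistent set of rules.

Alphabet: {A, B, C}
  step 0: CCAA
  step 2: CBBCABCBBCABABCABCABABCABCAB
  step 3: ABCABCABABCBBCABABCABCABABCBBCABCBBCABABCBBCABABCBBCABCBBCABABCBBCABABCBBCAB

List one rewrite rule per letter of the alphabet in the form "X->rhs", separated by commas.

  step 2 ⇒ step 3: CBBCABCBBCABABCABCABABCABCAB ⇒ AB·CAB·CAB·AB·CBB·CAB·AB·CAB·CAB·AB·CBB·CAB·CBB·CAB·AB·CBB·CAB·AB·CBB·CAB·CBB·CAB·AB·CBB·CAB·AB·CBB·CAB
    A ↦ CBB
    B ↦ CAB
    C ↦ AB

A->CBB, B->CAB, C->AB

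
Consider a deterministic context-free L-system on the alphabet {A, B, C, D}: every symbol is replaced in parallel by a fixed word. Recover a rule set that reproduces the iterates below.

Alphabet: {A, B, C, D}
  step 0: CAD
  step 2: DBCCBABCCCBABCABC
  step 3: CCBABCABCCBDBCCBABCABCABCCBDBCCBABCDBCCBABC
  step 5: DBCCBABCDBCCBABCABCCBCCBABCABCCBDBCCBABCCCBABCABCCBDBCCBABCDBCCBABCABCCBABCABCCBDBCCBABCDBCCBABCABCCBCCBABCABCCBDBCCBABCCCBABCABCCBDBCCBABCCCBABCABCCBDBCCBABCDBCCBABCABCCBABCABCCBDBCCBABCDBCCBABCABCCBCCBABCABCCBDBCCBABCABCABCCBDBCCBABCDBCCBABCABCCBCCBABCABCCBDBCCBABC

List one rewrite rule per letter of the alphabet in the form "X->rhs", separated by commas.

A->DBC, B->CB, C->ABC, D->C

  step 2 ⇒ step 3: DBCCBABCCCBABCABC ⇒ C·CB·ABC·ABC·CB·DBC·CB·ABC·ABC·ABC·CB·DBC·CB·ABC·DBC·CB·ABC
    A ↦ DBC
    B ↦ CB
    C ↦ ABC
    D ↦ C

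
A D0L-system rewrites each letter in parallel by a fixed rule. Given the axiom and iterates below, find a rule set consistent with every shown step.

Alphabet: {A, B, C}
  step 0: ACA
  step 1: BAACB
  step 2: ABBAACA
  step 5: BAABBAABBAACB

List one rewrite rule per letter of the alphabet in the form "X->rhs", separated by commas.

A->B, B->A, C->AAC

  step 1 ⇒ step 2: BAACB ⇒ A·B·B·AAC·A
    A ↦ B
    B ↦ A
    C ↦ AAC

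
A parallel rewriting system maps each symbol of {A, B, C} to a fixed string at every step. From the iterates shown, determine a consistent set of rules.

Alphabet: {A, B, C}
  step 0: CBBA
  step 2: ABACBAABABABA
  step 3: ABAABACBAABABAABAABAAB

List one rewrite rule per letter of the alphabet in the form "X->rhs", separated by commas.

  step 2 ⇒ step 3: ABACBAABABABA ⇒ AB·A·AB·ACB·A·AB·AB·A·AB·A·AB·A·AB
    A ↦ AB
    B ↦ A
    C ↦ ACB

A->AB, B->A, C->ACB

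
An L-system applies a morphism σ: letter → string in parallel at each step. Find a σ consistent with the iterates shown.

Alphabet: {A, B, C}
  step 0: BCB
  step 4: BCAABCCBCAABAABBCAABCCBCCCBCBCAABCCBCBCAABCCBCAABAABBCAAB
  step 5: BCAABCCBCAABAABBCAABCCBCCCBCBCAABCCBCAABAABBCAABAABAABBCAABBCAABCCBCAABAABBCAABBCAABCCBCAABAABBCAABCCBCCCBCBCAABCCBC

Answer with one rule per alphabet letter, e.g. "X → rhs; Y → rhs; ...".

A->C, B->BC, C->AAB

  step 4 ⇒ step 5: BCAABCCBCAABAABBCAABCCBCCCBCBCAABCCBCBCAABCCBCAABAABBCAAB ⇒ BC·AAB·C·C·BC·AAB·AAB·BC·AAB·C·C·BC·C·C·BC·BC·AAB·C·C·BC·AAB·AAB·BC·AAB·AAB·AAB·BC·AAB·BC·AAB·C·C·BC·AAB·AAB·BC·AAB·BC·AAB·C·C·BC·AAB·AAB·BC·AAB·C·C·BC·C·C·BC·BC·AAB·C·C·BC
    A ↦ C
    B ↦ BC
    C ↦ AAB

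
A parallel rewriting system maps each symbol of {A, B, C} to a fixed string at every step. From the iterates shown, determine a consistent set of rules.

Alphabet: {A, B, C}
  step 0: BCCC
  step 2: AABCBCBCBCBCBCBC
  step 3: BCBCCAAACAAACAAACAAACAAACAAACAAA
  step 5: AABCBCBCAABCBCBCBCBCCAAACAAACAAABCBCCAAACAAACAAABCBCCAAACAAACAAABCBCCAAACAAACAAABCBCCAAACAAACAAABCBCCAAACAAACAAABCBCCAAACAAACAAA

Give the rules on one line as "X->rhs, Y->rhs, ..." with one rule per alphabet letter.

A->BC, B->CA, C->AA

  step 2 ⇒ step 3: AABCBCBCBCBCBCBC ⇒ BC·BC·CA·AA·CA·AA·CA·AA·CA·AA·CA·AA·CA·AA·CA·AA
    A ↦ BC
    B ↦ CA
    C ↦ AA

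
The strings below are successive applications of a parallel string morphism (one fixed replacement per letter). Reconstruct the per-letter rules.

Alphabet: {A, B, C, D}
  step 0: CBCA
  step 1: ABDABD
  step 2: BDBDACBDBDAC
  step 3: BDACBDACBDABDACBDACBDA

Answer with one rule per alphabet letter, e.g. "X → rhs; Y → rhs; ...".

  step 2 ⇒ step 3: BDBDACBDBDAC ⇒ BD·AC·BD·AC·BD·A·BD·AC·BD·AC·BD·A
    A ↦ BD
    B ↦ BD
    C ↦ A
    D ↦ AC

A->BD, B->BD, C->A, D->AC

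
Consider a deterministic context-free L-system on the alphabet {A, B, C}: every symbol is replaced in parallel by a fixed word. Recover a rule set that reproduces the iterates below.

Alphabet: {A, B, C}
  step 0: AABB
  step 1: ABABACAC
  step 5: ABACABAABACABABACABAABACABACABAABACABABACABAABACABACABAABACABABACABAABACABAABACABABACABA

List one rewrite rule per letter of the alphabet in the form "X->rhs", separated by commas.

  step 0 ⇒ step 1: AABB ⇒ AB·AB·AC·AC
    A ↦ AB
    B ↦ AC
    C ↦ A  (constrained at step 1)

A->AB, B->AC, C->A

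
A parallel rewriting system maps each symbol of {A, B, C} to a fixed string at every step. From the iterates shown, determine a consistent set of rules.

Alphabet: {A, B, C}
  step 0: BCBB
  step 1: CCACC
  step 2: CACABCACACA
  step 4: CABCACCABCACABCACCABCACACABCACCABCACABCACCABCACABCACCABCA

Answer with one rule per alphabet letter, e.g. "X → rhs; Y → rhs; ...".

A->BCA, B->C, C->CA

  step 1 ⇒ step 2: CCACC ⇒ CA·CA·BCA·CA·CA
    A ↦ BCA
    C ↦ CA
  step 0 ⇒ step 1: BCBB ⇒ C·CA·C·C
    B ↦ C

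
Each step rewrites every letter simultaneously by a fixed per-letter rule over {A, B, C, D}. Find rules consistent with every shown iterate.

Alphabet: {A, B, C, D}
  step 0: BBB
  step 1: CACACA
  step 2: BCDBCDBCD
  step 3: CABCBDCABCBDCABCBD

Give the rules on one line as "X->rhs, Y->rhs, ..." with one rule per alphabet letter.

A->D, B->CA, C->BC, D->BD

  step 2 ⇒ step 3: BCDBCDBCD ⇒ CA·BC·BD·CA·BC·BD·CA·BC·BD
    B ↦ CA
    C ↦ BC
    D ↦ BD
  step 1 ⇒ step 2: CACACA ⇒ BC·D·BC·D·BC·D
    A ↦ D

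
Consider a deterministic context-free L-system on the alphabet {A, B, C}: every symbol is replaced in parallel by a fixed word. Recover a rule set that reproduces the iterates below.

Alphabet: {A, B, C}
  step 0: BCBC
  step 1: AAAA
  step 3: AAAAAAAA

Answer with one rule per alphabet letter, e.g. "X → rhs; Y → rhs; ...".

  step 0 ⇒ step 1: BCBC ⇒ A·A·A·A
    B ↦ A
    C ↦ A
    A ↦ CB  (constrained at step 1)

A->CB, B->A, C->A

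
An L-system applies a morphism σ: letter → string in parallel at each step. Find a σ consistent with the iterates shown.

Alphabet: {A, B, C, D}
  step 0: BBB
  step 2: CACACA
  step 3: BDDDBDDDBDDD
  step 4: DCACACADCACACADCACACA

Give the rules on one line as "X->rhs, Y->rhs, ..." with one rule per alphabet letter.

  step 3 ⇒ step 4: BDDDBDDDBDDD ⇒ D·CA·CA·CA·D·CA·CA·CA·D·CA·CA·CA
    B ↦ D
    D ↦ CA
  step 2 ⇒ step 3: CACACA ⇒ BD·DD·BD·DD·BD·DD
    A ↦ DD
  step 2 ⇒ step 3: CACACA ⇒ BD·DD·BD·DD·BD·DD
    C ↦ BD

A->DD, B->D, C->BD, D->CA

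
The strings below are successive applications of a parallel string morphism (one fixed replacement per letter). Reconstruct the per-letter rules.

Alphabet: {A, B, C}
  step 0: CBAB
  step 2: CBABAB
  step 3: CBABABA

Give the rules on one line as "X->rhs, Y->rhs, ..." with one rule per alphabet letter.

  step 2 ⇒ step 3: CBABAB ⇒ CB·A·B·A·B·A
    A ↦ B
    B ↦ A
    C ↦ CB

A->B, B->A, C->CB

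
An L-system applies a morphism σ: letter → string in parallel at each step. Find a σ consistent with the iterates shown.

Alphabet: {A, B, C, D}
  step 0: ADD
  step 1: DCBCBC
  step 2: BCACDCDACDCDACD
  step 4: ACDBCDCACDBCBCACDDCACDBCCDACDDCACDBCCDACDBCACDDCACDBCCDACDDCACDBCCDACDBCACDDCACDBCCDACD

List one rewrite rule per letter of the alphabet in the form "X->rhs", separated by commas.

A->DC, B->CD, C->ACD, D->BC

  step 1 ⇒ step 2: DCBCBC ⇒ BC·ACD·CD·ACD·CD·ACD
    B ↦ CD
    C ↦ ACD
    D ↦ BC
  step 0 ⇒ step 1: ADD ⇒ DC·BC·BC
    A ↦ DC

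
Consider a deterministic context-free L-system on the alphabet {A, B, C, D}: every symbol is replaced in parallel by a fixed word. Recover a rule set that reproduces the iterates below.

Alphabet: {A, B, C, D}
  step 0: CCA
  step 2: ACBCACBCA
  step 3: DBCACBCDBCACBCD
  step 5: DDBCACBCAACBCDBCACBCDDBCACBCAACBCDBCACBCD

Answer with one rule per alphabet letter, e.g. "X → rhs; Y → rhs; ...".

A->D, B->AC, C->BC, D->A

  step 2 ⇒ step 3: ACBCACBCA ⇒ D·BC·AC·BC·D·BC·AC·BC·D
    A ↦ D
    B ↦ AC
    C ↦ BC
    D ↦ A  (constrained at step 3)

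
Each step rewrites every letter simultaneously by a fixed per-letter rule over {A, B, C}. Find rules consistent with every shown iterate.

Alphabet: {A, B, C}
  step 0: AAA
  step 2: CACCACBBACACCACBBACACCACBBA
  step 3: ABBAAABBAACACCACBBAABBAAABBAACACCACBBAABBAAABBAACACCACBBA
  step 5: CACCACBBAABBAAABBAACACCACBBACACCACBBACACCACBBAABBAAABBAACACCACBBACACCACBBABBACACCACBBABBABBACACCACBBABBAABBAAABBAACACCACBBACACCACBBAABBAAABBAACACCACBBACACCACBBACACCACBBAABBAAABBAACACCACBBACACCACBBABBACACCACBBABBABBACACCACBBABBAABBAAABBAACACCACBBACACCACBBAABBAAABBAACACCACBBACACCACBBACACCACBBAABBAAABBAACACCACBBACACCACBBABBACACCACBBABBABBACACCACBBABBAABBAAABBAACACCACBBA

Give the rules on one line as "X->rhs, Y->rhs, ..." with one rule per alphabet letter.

  step 2 ⇒ step 3: CACCACBBACACCACBBACACCACBBA ⇒ A·BBA·A·A·BBA·A·CAC·CAC·BBA·A·BBA·A·A·BBA·A·CAC·CAC·BBA·A·BBA·A·A·BBA·A·CAC·CAC·BBA
    A ↦ BBA
    B ↦ CAC
    C ↦ A

A->BBA, B->CAC, C->A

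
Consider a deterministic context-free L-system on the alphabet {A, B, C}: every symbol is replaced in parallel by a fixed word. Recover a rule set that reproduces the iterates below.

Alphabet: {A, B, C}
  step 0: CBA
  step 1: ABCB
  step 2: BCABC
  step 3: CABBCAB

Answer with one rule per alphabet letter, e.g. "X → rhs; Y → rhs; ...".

A->B, B->C, C->AB

  step 2 ⇒ step 3: BCABC ⇒ C·AB·B·C·AB
    A ↦ B
    B ↦ C
    C ↦ AB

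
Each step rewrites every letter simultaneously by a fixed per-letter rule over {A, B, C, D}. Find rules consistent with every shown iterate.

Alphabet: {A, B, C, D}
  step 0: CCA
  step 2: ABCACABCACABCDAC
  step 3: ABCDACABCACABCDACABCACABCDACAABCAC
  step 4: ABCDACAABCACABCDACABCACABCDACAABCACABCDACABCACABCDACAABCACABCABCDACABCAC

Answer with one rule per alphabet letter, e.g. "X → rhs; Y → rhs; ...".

  step 3 ⇒ step 4: ABCDACABCACABCDACABCACABCDACAABCAC ⇒ ABC·D·AC·A·ABC·AC·ABC·D·AC·ABC·AC·ABC·D·AC·A·ABC·AC·ABC·D·AC·ABC·AC·ABC·D·AC·A·ABC·AC·ABC·ABC·D·AC·ABC·AC
    A ↦ ABC
    B ↦ D
    C ↦ AC
    D ↦ A

A->ABC, B->D, C->AC, D->A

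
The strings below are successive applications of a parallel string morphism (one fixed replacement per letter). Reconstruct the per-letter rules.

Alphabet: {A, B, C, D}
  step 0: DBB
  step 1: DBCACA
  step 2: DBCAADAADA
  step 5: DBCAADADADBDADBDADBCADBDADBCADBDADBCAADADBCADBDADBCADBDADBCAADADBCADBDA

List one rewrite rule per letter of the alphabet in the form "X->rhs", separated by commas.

A->DA, B->CA, C->A, D->DB

  step 1 ⇒ step 2: DBCACA ⇒ DB·CA·A·DA·A·DA
    A ↦ DA
    B ↦ CA
    C ↦ A
    D ↦ DB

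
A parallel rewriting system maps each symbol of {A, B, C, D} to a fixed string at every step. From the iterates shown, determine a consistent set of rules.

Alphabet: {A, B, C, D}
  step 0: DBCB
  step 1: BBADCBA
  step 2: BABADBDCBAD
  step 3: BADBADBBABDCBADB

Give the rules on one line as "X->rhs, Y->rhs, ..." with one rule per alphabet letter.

  step 2 ⇒ step 3: BABADBDCBAD ⇒ BA·D·BA·D·B·BA·B·DC·BA·D·B
    A ↦ D
    B ↦ BA
    C ↦ DC
    D ↦ B

A->D, B->BA, C->DC, D->B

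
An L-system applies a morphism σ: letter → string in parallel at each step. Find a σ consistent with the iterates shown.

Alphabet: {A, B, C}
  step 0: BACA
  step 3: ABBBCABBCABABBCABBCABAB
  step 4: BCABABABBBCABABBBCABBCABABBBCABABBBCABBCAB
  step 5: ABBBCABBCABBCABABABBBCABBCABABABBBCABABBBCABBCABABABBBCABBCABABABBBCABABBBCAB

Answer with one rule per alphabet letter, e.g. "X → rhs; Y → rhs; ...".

A->BC, B->AB, C->B

  step 4 ⇒ step 5: BCABABABBBCABABBBCABBCABABBBCABABBBCABBCAB ⇒ AB·B·BC·AB·BC·AB·BC·AB·AB·AB·B·BC·AB·BC·AB·AB·AB·B·BC·AB·AB·B·BC·AB·BC·AB·AB·AB·B·BC·AB·BC·AB·AB·AB·B·BC·AB·AB·B·BC·AB
    A ↦ BC
    B ↦ AB
    C ↦ B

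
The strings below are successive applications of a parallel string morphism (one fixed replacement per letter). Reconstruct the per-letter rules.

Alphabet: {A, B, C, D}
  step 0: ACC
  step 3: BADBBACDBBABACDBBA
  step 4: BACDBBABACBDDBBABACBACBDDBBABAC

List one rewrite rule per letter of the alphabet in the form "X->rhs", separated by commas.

  step 3 ⇒ step 4: BADBBACDBBABACDBBA ⇒ BA·C·DB·BA·BA·C·BD·DB·BA·BA·C·BA·C·BD·DB·BA·BA·C
    A ↦ C
    B ↦ BA
    C ↦ BD
    D ↦ DB

A->C, B->BA, C->BD, D->DB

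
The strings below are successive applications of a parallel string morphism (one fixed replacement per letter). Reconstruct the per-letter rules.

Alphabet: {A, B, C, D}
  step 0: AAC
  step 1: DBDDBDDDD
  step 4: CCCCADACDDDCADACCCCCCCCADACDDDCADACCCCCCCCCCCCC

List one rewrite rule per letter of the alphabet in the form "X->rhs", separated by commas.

A->DBD, B->ADA, C->DDD, D->C

  step 0 ⇒ step 1: AAC ⇒ DBD·DBD·DDD
    A ↦ DBD
    C ↦ DDD
    B ↦ ADA  (constrained at step 1)
    D ↦ C  (constrained at step 1)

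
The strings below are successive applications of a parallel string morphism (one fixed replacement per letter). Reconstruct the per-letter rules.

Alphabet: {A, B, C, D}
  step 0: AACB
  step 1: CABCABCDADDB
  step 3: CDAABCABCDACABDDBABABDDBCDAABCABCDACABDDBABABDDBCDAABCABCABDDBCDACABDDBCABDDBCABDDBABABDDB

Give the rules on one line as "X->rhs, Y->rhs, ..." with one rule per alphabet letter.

  step 0 ⇒ step 1: AACB ⇒ CAB·CAB·CDA·DDB
    A ↦ CAB
    B ↦ DDB
    C ↦ CDA
    D ↦ AB  (constrained at step 1)

A->CAB, B->DDB, C->CDA, D->AB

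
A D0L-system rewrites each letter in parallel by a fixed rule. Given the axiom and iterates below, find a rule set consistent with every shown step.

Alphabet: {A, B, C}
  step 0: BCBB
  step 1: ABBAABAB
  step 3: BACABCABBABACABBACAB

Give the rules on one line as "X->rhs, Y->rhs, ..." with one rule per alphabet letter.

  step 0 ⇒ step 1: BCBB ⇒ AB·BA·AB·AB
    B ↦ AB
    C ↦ BA
    A ↦ C  (constrained at step 1)

A->C, B->AB, C->BA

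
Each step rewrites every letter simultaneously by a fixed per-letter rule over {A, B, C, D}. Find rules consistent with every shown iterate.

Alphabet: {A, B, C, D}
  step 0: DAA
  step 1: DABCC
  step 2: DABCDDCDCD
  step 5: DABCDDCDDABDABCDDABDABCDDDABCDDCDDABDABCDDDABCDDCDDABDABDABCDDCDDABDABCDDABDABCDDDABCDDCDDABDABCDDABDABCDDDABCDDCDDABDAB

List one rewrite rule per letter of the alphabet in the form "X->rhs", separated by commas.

A->C, B->DD, C->CD, D->DAB

  step 1 ⇒ step 2: DABCC ⇒ DAB·C·DD·CD·CD
    A ↦ C
    B ↦ DD
    C ↦ CD
    D ↦ DAB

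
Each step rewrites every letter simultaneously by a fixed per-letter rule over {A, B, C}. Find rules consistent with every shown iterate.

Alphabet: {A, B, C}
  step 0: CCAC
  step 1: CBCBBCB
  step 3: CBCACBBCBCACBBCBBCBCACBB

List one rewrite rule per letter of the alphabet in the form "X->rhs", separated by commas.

  step 0 ⇒ step 1: CCAC ⇒ CB·CB·B·CB
    A ↦ B
    C ↦ CB
    B ↦ CA  (constrained at step 1)

A->B, B->CA, C->CB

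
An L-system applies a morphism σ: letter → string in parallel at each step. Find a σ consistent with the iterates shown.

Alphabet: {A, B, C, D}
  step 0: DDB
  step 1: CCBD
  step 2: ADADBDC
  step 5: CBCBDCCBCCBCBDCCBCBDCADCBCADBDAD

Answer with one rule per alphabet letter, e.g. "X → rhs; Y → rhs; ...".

A->CB, B->BD, C->AD, D->C

  step 1 ⇒ step 2: CCBD ⇒ AD·AD·BD·C
    B ↦ BD
    C ↦ AD
    D ↦ C
    A ↦ CB  (constrained at step 2)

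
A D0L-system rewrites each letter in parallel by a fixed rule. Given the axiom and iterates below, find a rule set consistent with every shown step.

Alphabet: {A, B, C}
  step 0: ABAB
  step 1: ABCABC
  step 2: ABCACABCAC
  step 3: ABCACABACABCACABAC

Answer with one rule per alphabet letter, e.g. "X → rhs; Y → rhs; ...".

A->AB, B->C, C->AC

  step 2 ⇒ step 3: ABCACABCAC ⇒ AB·C·AC·AB·AC·AB·C·AC·AB·AC
    A ↦ AB
    B ↦ C
    C ↦ AC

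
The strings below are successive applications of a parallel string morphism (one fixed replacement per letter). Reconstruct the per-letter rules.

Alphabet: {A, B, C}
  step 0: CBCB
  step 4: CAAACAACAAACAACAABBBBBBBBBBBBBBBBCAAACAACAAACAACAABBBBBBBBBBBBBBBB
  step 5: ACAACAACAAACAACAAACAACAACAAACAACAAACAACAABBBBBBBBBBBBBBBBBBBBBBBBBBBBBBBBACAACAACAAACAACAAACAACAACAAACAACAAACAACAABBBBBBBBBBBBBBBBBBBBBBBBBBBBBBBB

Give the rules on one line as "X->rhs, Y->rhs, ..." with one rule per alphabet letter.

A->CAA, B->BB, C->A

  step 4 ⇒ step 5: CAAACAACAAACAACAABBBBBBBBBBBBBBBBCAAACAACAAACAACAABBBBBBBBBBBBBBBB ⇒ A·CAA·CAA·CAA·A·CAA·CAA·A·CAA·CAA·CAA·A·CAA·CAA·A·CAA·CAA·BB·BB·BB·BB·BB·BB·BB·BB·BB·BB·BB·BB·BB·BB·BB·BB·A·CAA·CAA·CAA·A·CAA·CAA·A·CAA·CAA·CAA·A·CAA·CAA·A·CAA·CAA·BB·BB·BB·BB·BB·BB·BB·BB·BB·BB·BB·BB·BB·BB·BB·BB
    A ↦ CAA
    B ↦ BB
    C ↦ A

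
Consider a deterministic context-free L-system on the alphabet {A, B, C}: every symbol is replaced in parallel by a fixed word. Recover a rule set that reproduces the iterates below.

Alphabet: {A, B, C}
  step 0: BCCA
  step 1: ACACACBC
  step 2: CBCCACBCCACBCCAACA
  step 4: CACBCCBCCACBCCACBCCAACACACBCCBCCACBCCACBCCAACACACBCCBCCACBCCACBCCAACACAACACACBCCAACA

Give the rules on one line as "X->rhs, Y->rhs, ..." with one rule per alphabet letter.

A->CBC, B->A, C->CA

  step 1 ⇒ step 2: ACACACBC ⇒ CBC·CA·CBC·CA·CBC·CA·A·CA
    A ↦ CBC
    B ↦ A
    C ↦ CA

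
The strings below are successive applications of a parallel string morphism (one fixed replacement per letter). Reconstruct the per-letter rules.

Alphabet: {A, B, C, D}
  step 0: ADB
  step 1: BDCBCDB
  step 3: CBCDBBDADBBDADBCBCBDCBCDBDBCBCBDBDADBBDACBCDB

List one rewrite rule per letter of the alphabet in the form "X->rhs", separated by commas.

  step 0 ⇒ step 1: ADB ⇒ BD·CBC·DB
    A ↦ BD
    B ↦ DB
    D ↦ CBC
    C ↦ BDA  (constrained at step 1)

A->BD, B->DB, C->BDA, D->CBC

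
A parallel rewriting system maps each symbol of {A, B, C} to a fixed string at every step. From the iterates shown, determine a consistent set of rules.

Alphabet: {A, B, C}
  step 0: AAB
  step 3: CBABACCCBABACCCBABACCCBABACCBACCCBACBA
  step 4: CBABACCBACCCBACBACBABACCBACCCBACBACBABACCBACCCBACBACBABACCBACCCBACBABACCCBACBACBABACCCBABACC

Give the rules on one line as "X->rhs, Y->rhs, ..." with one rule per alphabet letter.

  step 3 ⇒ step 4: CBABACCCBABACCCBABACCCBABACCBACCCBACBA ⇒ CBA·BA·CC·BA·CC·CBA·CBA·CBA·BA·CC·BA·CC·CBA·CBA·CBA·BA·CC·BA·CC·CBA·CBA·CBA·BA·CC·BA·CC·CBA·CBA·BA·CC·CBA·CBA·CBA·BA·CC·CBA·BA·CC
    A ↦ CC
    B ↦ BA
    C ↦ CBA

A->CC, B->BA, C->CBA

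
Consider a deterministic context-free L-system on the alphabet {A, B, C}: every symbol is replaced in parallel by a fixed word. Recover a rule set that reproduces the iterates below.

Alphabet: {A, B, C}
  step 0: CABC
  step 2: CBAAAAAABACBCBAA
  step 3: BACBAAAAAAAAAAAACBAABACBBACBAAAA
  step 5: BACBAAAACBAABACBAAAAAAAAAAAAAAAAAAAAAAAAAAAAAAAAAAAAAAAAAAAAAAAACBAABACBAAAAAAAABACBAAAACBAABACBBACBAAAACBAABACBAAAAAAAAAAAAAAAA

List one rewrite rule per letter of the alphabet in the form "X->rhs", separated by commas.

A->AA, B->CB, C->BA

  step 2 ⇒ step 3: CBAAAAAABACBCBAA ⇒ BA·CB·AA·AA·AA·AA·AA·AA·CB·AA·BA·CB·BA·CB·AA·AA
    A ↦ AA
    B ↦ CB
    C ↦ BA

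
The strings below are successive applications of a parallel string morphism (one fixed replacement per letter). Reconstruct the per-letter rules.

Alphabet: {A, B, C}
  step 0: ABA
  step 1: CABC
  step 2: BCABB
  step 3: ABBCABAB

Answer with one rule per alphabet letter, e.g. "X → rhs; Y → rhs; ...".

A->C, B->AB, C->B

  step 2 ⇒ step 3: BCABB ⇒ AB·B·C·AB·AB
    A ↦ C
    B ↦ AB
    C ↦ B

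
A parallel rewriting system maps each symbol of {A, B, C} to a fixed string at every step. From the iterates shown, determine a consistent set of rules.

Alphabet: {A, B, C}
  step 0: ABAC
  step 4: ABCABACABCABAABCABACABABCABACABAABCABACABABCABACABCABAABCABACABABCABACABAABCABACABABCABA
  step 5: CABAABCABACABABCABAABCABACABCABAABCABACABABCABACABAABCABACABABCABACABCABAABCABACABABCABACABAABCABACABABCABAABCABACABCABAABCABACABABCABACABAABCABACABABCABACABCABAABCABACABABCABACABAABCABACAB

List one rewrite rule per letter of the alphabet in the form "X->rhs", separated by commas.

  step 4 ⇒ step 5: ABCABACABCABAABCABACABABCABACABAABCABACABABCABACABCABAABCABACABABCABACABAABCABACABABCABA ⇒ CAB·A·AB·CAB·A·CAB·AB·CAB·A·AB·CAB·A·CAB·CAB·A·AB·CAB·A·CAB·AB·CAB·A·CAB·A·AB·CAB·A·CAB·AB·CAB·A·CAB·CAB·A·AB·CAB·A·CAB·AB·CAB·A·CAB·A·AB·CAB·A·CAB·AB·CAB·A·AB·CAB·A·CAB·CAB·A·AB·CAB·A·CAB·AB·CAB·A·CAB·A·AB·CAB·A·CAB·AB·CAB·A·CAB·CAB·A·AB·CAB·A·CAB·AB·CAB·A·CAB·A·AB·CAB·A·CAB
    A ↦ CAB
    B ↦ A
    C ↦ AB

A->CAB, B->A, C->AB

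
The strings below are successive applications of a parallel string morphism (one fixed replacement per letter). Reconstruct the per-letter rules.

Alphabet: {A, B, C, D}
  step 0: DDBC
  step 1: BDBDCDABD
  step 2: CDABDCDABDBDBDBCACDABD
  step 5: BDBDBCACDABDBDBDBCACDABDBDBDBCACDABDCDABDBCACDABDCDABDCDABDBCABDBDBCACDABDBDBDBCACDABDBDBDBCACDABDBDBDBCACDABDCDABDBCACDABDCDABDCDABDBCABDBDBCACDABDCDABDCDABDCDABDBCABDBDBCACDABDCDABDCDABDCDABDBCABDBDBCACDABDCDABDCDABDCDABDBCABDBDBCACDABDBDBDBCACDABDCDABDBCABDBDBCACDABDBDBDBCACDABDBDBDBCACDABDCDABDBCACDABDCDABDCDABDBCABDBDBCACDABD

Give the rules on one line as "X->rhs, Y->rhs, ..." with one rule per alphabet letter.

A->BCA, B->CDA, C->BD, D->BD

  step 1 ⇒ step 2: BDBDCDABD ⇒ CDA·BD·CDA·BD·BD·BD·BCA·CDA·BD
    A ↦ BCA
    B ↦ CDA
    C ↦ BD
    D ↦ BD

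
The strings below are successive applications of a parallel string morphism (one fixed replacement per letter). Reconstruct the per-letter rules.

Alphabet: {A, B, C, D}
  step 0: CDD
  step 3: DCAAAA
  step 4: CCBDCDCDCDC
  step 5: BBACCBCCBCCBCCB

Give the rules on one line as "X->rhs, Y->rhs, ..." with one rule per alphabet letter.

A->DC, B->A, C->B, D->CC

  step 4 ⇒ step 5: CCBDCDCDCDC ⇒ B·B·A·CC·B·CC·B·CC·B·CC·B
    B ↦ A
    C ↦ B
    D ↦ CC
  step 3 ⇒ step 4: DCAAAA ⇒ CC·B·DC·DC·DC·DC
    A ↦ DC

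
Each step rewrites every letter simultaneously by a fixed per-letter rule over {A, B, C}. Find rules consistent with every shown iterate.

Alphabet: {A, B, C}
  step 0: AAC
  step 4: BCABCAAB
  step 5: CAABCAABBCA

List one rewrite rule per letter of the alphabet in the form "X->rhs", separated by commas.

A->B, B->CA, C->A

  step 4 ⇒ step 5: BCABCAAB ⇒ CA·A·B·CA·A·B·B·CA
    A ↦ B
    B ↦ CA
    C ↦ A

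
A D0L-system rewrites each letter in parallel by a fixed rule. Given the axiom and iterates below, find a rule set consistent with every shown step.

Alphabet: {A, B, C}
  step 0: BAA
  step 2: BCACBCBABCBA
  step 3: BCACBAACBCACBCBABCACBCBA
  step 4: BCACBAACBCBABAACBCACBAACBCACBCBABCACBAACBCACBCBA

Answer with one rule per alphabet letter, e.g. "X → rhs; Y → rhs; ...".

  step 3 ⇒ step 4: BCACBAACBCACBCBABCACBCBA ⇒ BC·AC·BA·AC·BC·BA·BA·AC·BC·AC·BA·AC·BC·AC·BC·BA·BC·AC·BA·AC·BC·AC·BC·BA
    A ↦ BA
    B ↦ BC
    C ↦ AC

A->BA, B->BC, C->AC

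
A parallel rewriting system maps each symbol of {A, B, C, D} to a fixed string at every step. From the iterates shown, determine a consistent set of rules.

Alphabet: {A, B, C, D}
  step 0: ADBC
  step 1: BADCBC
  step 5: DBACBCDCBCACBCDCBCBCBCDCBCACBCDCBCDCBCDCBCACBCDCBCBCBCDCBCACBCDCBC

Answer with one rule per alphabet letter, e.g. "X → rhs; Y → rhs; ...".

A->B, B->D, C->CBC, D->A

  step 0 ⇒ step 1: ADBC ⇒ B·A·D·CBC
    A ↦ B
    B ↦ D
    C ↦ CBC
    D ↦ A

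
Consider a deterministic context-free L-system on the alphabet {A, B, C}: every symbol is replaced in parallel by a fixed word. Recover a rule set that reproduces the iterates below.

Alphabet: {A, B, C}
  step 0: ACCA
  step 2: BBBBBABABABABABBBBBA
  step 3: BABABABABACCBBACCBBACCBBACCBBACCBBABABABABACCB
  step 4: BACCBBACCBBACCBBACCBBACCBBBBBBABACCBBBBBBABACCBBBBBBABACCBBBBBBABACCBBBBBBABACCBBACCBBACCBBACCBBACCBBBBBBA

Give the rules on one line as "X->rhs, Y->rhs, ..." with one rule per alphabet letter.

  step 3 ⇒ step 4: BABABABABACCBBACCBBACCBBACCBBACCBBABABABABACCB ⇒ BA·CCB·BA·CCB·BA·CCB·BA·CCB·BA·CCB·BB·BB·BA·BA·CCB·BB·BB·BA·BA·CCB·BB·BB·BA·BA·CCB·BB·BB·BA·BA·CCB·BB·BB·BA·BA·CCB·BA·CCB·BA·CCB·BA·CCB·BA·CCB·BB·BB·BA
    A ↦ CCB
    B ↦ BA
    C ↦ BB

A->CCB, B->BA, C->BB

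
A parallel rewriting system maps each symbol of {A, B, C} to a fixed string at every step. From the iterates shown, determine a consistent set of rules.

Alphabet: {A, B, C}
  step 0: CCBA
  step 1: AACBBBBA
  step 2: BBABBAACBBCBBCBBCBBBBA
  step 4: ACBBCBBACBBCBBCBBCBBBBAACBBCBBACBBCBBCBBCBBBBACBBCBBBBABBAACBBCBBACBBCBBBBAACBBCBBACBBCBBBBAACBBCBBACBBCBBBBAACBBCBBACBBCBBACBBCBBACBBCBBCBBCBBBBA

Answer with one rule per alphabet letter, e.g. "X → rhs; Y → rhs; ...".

A->BBA, B->CBB, C->A

  step 1 ⇒ step 2: AACBBBBA ⇒ BBA·BBA·A·CBB·CBB·CBB·CBB·BBA
    A ↦ BBA
    B ↦ CBB
    C ↦ A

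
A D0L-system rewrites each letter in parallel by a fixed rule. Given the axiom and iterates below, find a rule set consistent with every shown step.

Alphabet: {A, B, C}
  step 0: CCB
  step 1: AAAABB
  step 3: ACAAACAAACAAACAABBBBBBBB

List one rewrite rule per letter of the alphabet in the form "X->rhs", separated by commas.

  step 0 ⇒ step 1: CCB ⇒ AA·AA·BB
    B ↦ BB
    C ↦ AA
    A ↦ AC  (constrained at step 1)

A->AC, B->BB, C->AA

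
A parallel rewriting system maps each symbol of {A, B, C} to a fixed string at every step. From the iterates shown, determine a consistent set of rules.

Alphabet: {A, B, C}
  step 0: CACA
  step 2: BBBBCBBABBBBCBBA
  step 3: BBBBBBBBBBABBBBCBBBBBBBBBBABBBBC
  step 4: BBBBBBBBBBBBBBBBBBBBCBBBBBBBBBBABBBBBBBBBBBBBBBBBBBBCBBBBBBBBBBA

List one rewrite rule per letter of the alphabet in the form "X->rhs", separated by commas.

  step 3 ⇒ step 4: BBBBBBBBBBABBBBCBBBBBBBBBBABBBBC ⇒ BB·BB·BB·BB·BB·BB·BB·BB·BB·BB·C·BB·BB·BB·BB·BBA·BB·BB·BB·BB·BB·BB·BB·BB·BB·BB·C·BB·BB·BB·BB·BBA
    A ↦ C
    B ↦ BB
    C ↦ BBA

A->C, B->BB, C->BBA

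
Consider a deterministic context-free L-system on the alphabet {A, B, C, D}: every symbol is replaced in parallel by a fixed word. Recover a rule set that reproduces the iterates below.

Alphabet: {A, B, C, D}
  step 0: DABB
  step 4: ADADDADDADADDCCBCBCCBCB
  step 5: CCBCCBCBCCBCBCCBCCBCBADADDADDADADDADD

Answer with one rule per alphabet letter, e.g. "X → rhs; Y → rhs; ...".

A->C, B->D, C->AD, D->CB

  step 4 ⇒ step 5: ADADDADDADADDCCBCBCCBCB ⇒ C·CB·C·CB·CB·C·CB·CB·C·CB·C·CB·CB·AD·AD·D·AD·D·AD·AD·D·AD·D
    A ↦ C
    B ↦ D
    C ↦ AD
    D ↦ CB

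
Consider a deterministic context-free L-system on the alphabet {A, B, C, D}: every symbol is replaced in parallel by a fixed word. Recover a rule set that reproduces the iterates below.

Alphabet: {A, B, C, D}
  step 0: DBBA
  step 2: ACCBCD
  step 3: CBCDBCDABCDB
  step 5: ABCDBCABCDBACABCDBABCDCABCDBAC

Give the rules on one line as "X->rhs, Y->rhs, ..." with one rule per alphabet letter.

A->C, B->A, C->BCD, D->B

  step 2 ⇒ step 3: ACCBCD ⇒ C·BCD·BCD·A·BCD·B
    A ↦ C
    B ↦ A
    C ↦ BCD
    D ↦ B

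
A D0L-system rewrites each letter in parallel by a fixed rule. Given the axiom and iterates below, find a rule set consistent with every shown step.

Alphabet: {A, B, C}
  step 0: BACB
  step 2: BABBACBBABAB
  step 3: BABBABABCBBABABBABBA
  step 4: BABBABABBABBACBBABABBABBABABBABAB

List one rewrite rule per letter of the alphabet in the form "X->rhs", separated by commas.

  step 3 ⇒ step 4: BABBABABCBBABABBABBA ⇒ BA·B·BA·BA·B·BA·B·BA·CB·BA·BA·B·BA·B·BA·BA·B·BA·BA·B
    A ↦ B
    B ↦ BA
    C ↦ CB

A->B, B->BA, C->CB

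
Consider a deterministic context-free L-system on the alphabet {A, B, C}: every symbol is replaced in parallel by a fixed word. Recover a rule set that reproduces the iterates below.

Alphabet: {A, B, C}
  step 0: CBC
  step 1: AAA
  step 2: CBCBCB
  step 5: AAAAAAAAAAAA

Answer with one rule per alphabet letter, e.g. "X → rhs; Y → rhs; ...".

A->CB, B->A, C->A

  step 1 ⇒ step 2: AAA ⇒ CB·CB·CB
    A ↦ CB
  step 0 ⇒ step 1: CBC ⇒ A·A·A
    B ↦ A
  step 0 ⇒ step 1: CBC ⇒ A·A·A
    C ↦ A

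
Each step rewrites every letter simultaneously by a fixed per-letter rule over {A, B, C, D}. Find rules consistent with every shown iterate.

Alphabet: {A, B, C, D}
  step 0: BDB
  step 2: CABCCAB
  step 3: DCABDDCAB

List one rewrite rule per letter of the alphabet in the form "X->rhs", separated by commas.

A->C, B->AB, C->D, D->A

  step 2 ⇒ step 3: CABCCAB ⇒ D·C·AB·D·D·C·AB
    A ↦ C
    B ↦ AB
    C ↦ D
    D ↦ A  (constrained at step 0)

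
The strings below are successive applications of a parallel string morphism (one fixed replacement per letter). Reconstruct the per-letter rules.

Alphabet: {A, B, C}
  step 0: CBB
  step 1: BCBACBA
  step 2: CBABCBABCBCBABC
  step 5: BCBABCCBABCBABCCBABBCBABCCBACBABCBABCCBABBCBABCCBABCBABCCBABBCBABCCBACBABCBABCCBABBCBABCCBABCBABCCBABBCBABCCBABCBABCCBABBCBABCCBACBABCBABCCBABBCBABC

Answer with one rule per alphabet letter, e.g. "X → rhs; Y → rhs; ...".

A->BC, B->CBA, C->B

  step 1 ⇒ step 2: BCBACBA ⇒ CBA·B·CBA·BC·B·CBA·BC
    A ↦ BC
    B ↦ CBA
    C ↦ B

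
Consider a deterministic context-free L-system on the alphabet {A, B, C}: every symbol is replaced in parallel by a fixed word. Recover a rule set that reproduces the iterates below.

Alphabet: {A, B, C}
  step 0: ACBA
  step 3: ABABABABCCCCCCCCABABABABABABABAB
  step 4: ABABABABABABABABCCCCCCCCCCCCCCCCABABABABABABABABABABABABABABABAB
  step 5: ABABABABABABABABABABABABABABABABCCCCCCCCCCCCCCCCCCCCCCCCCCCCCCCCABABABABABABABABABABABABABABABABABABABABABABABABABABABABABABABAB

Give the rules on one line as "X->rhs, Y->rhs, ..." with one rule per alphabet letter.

  step 4 ⇒ step 5: ABABABABABABABABCCCCCCCCCCCCCCCCABABABABABABABABABABABABABABABAB ⇒ AB·AB·AB·AB·AB·AB·AB·AB·AB·AB·AB·AB·AB·AB·AB·AB·CC·CC·CC·CC·CC·CC·CC·CC·CC·CC·CC·CC·CC·CC·CC·CC·AB·AB·AB·AB·AB·AB·AB·AB·AB·AB·AB·AB·AB·AB·AB·AB·AB·AB·AB·AB·AB·AB·AB·AB·AB·AB·AB·AB·AB·AB·AB·AB
    A ↦ AB
    B ↦ AB
    C ↦ CC

A->AB, B->AB, C->CC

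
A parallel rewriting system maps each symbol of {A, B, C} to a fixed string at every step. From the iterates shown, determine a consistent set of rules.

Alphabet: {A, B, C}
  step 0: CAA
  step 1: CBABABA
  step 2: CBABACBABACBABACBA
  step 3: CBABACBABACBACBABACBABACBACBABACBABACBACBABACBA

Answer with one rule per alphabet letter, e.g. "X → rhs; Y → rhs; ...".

A->BA, B->BAC, C->CBA

  step 2 ⇒ step 3: CBABACBABACBABACBA ⇒ CBA·BAC·BA·BAC·BA·CBA·BAC·BA·BAC·BA·CBA·BAC·BA·BAC·BA·CBA·BAC·BA
    A ↦ BA
    B ↦ BAC
    C ↦ CBA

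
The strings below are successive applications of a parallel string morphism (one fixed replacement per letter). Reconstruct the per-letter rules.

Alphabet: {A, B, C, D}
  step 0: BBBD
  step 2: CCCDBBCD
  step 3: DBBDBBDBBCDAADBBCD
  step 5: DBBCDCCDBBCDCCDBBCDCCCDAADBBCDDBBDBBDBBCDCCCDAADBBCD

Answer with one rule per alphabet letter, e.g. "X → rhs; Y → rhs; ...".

A->C, B->A, C->DBB, D->CD

  step 2 ⇒ step 3: CCCDBBCD ⇒ DBB·DBB·DBB·CD·A·A·DBB·CD
    B ↦ A
    C ↦ DBB
    D ↦ CD
    A ↦ C  (constrained at step 3)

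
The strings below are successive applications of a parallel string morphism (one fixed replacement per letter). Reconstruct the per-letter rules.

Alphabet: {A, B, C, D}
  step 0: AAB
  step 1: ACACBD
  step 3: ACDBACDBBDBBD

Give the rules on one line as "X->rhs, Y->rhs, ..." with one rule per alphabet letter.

A->AC, B->BD, C->D, D->B

  step 0 ⇒ step 1: AAB ⇒ AC·AC·BD
    A ↦ AC
    B ↦ BD
    C ↦ D  (constrained at step 1)
    D ↦ B  (constrained at step 1)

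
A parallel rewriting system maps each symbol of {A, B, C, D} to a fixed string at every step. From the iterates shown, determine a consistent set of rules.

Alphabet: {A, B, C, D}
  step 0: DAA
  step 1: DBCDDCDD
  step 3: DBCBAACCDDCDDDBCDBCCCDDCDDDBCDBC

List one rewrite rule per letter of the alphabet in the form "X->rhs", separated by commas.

A->CDD, B->C, C->BAA, D->DB

  step 0 ⇒ step 1: DAA ⇒ DB·CDD·CDD
    A ↦ CDD
    D ↦ DB
    B ↦ C  (constrained at step 1)
    C ↦ BAA  (constrained at step 1)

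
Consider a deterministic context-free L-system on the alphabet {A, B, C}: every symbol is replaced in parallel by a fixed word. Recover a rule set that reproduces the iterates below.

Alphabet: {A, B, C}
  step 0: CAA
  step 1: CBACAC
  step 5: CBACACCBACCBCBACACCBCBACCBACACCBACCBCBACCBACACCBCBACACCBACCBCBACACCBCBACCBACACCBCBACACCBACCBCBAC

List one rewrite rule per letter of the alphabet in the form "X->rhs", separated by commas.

  step 0 ⇒ step 1: CAA ⇒ CB·AC·AC
    A ↦ AC
    C ↦ CB
    B ↦ AC  (constrained at step 1)

A->AC, B->AC, C->CB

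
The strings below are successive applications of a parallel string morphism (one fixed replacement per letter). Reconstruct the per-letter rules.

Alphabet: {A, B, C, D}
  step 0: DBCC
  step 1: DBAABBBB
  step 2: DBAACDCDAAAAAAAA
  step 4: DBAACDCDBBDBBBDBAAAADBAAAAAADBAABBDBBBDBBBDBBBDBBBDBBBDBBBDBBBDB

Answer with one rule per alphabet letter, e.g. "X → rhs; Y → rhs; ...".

A->CD, B->AA, C->BB, D->DB

  step 1 ⇒ step 2: DBAABBBB ⇒ DB·AA·CD·CD·AA·AA·AA·AA
    A ↦ CD
    B ↦ AA
    D ↦ DB
  step 0 ⇒ step 1: DBCC ⇒ DB·AA·BB·BB
    C ↦ BB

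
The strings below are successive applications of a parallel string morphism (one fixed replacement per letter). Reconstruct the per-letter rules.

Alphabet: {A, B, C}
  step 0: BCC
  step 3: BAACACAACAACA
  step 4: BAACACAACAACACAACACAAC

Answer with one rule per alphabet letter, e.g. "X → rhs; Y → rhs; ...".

A->AC, B->BA, C->A

  step 3 ⇒ step 4: BAACACAACAACA ⇒ BA·AC·AC·A·AC·A·AC·AC·A·AC·AC·A·AC
    A ↦ AC
    B ↦ BA
    C ↦ A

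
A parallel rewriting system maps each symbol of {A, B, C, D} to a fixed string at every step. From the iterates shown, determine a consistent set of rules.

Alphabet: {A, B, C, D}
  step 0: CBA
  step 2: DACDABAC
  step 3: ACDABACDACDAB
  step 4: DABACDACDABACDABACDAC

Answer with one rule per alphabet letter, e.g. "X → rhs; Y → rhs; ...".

  step 3 ⇒ step 4: ACDABACDACDAB ⇒ D·AB·AC·D·AC·D·AB·AC·D·AB·AC·D·AC
    A ↦ D
    B ↦ AC
    C ↦ AB
    D ↦ AC

A->D, B->AC, C->AB, D->AC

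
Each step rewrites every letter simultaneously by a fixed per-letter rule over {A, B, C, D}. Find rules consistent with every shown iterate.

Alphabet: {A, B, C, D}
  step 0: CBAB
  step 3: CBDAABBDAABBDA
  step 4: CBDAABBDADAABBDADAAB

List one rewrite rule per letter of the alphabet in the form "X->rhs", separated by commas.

  step 3 ⇒ step 4: CBDAABBDAABBDA ⇒ CB·DA·A·B·B·DA·DA·A·B·B·DA·DA·A·B
    A ↦ B
    B ↦ DA
    C ↦ CB
    D ↦ A

A->B, B->DA, C->CB, D->A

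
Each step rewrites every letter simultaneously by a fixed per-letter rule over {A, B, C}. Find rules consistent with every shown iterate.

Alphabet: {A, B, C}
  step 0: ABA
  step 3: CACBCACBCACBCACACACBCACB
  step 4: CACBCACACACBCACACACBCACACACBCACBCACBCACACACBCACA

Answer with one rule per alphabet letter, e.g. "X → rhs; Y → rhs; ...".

A->CB, B->CA, C->CA

  step 3 ⇒ step 4: CACBCACBCACBCACACACBCACB ⇒ CA·CB·CA·CA·CA·CB·CA·CA·CA·CB·CA·CA·CA·CB·CA·CB·CA·CB·CA·CA·CA·CB·CA·CA
    A ↦ CB
    B ↦ CA
    C ↦ CA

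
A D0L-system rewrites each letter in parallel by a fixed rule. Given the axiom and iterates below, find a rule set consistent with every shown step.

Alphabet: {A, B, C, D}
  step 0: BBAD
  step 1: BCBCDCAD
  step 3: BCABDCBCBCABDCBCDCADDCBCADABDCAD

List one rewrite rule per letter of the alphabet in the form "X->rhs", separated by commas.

  step 0 ⇒ step 1: BBAD ⇒ BC·BC·DC·AD
    A ↦ DC
    B ↦ BC
    D ↦ AD
    C ↦ AB  (constrained at step 1)

A->DC, B->BC, C->AB, D->AD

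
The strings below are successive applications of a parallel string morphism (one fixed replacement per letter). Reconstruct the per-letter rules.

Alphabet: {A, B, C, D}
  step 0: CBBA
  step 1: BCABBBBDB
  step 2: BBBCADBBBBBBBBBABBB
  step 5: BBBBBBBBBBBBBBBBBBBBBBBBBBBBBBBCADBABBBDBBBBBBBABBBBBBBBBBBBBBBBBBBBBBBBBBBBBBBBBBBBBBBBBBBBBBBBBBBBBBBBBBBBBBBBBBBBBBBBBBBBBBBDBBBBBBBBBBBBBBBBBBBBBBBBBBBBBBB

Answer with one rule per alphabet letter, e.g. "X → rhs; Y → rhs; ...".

A->DB, B->BB, C->BCA, D->AB

  step 1 ⇒ step 2: BCABBBBDB ⇒ BB·BCA·DB·BB·BB·BB·BB·AB·BB
    A ↦ DB
    B ↦ BB
    C ↦ BCA
    D ↦ AB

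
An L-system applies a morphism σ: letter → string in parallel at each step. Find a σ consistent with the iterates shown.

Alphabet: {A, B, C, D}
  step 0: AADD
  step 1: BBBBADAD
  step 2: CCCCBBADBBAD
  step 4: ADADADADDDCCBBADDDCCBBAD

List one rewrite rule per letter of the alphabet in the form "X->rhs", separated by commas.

  step 1 ⇒ step 2: BBBBADAD ⇒ C·C·C·C·BB·AD·BB·AD
    A ↦ BB
    B ↦ C
    D ↦ AD
    C ↦ D  (constrained at step 2)

A->BB, B->C, C->D, D->AD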